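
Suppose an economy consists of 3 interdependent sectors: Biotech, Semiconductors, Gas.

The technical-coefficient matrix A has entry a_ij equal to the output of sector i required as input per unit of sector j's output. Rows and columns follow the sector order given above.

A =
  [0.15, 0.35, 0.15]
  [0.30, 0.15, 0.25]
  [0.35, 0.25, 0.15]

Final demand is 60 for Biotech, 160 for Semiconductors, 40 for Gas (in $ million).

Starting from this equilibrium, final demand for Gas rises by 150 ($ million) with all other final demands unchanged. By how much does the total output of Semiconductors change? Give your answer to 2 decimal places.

Δx_S = 100.26

I − A =
  [   0.85    -0.35    -0.15]
  [  -0.30     0.85    -0.25]
  [  -0.35    -0.25     0.85]
Cofactors of I−A, C_ij = (−1)^(i+j)·(minor ij) (rows/columns in the sector order above):
  C_11 = (0.85)(0.85) − (-0.25)(-0.25) = 0.6600
  C_12 = −[(-0.30)(0.85) − (-0.25)(-0.35)] = 0.3425
  C_13 = (-0.30)(-0.25) − (0.85)(-0.35) = 0.3725
  C_21 = −[(-0.35)(0.85) − (-0.15)(-0.25)] = 0.3350
  C_22 = (0.85)(0.85) − (-0.15)(-0.35) = 0.6700
  C_23 = −[(0.85)(-0.25) − (-0.35)(-0.35)] = 0.3350
  C_31 = (-0.35)(-0.25) − (-0.15)(0.85) = 0.2150
  C_32 = −[(0.85)(-0.25) − (-0.15)(-0.30)] = 0.2575
  C_33 = (0.85)(0.85) − (-0.35)(-0.30) = 0.6175
det(I−A) = Σ_j (I−A)_1j·C_1j = (0.85)(0.6600) + (-0.35)(0.3425) + (-0.15)(0.3725) = 0.38525
adj(I−A) = Cᵀ =
  [ 0.6600   0.3350   0.2150]
  [ 0.3425   0.6700   0.2575]
  [ 0.3725   0.3350   0.6175]
(I − A)⁻¹ = adj(I−A) / det(I−A) ≈
  [   1.7132     0.8696     0.5581]
  [   0.8890     1.7391     0.6684]
  [   0.9669     0.8696     1.6029]
Δx = (I − A)⁻¹ Δd with Δd having +150 in the Gas component and 0 elsewhere.
So Δx_S = L_SG · (+150), where L_SG = adj(I−A)_SG / det(I−A) = 0.2575 / 0.38525.
Δx_S = 0.2575 × (+150) / 0.38525 = 38.625 / 0.38525 ≈ 100.26.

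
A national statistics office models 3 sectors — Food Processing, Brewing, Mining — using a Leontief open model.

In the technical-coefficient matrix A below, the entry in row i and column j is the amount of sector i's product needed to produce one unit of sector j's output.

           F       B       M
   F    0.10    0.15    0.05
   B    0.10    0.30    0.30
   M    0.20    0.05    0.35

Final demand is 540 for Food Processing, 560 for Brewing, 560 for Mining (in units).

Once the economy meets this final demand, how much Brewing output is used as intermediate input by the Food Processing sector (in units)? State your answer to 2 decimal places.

z_BF = 91.46

I − A =
  [   0.90    -0.15    -0.05]
  [  -0.10     0.70    -0.30]
  [  -0.20    -0.05     0.65]
Cofactors of I−A, C_ij = (−1)^(i+j)·(minor ij) (rows/columns in the sector order above):
  C_11 = (0.70)(0.65) − (-0.30)(-0.05) = 0.4400
  C_12 = −[(-0.10)(0.65) − (-0.30)(-0.20)] = 0.1250
  C_13 = (-0.10)(-0.05) − (0.70)(-0.20) = 0.1450
  C_21 = −[(-0.15)(0.65) − (-0.05)(-0.05)] = 0.1000
  C_22 = (0.90)(0.65) − (-0.05)(-0.20) = 0.5750
  C_23 = −[(0.90)(-0.05) − (-0.15)(-0.20)] = 0.0750
  C_31 = (-0.15)(-0.30) − (-0.05)(0.70) = 0.0800
  C_32 = −[(0.90)(-0.30) − (-0.05)(-0.10)] = 0.2750
  C_33 = (0.90)(0.70) − (-0.15)(-0.10) = 0.6150
det(I−A) = Σ_j (I−A)_1j·C_1j = (0.90)(0.4400) + (-0.15)(0.1250) + (-0.05)(0.1450) = 0.3700
adj(I−A) = Cᵀ =
  [ 0.4400   0.1000   0.0800]
  [ 0.1250   0.5750   0.2750]
  [ 0.1450   0.0750   0.6150]
(I − A)⁻¹ = adj(I−A) / det(I−A) ≈
  [   1.1892     0.2703     0.2162]
  [   0.3378     1.5541     0.7432]
  [   0.3919     0.2027     1.6622]
First solve x = (I − A)⁻¹ d = adj(I−A)·d / det(I−A); in particular x_F = (0.4400·540 + 0.1000·560 + 0.0800·560) / 0.3700 = 338.40 / 0.3700 ≈ 914.5946.
Intermediate flow from B to F: z_BF = a_BF · x_F = 0.10 × 338.40 / 0.3700 = 33.84 / 0.3700 ≈ 91.46.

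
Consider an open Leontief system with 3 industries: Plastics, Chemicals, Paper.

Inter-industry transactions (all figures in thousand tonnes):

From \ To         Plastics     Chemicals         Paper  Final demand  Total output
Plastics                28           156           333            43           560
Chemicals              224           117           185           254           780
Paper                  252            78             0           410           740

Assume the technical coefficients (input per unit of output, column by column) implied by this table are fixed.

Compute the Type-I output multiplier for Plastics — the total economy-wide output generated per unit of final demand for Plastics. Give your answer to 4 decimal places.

Technical coefficients a_ij = z_ij / X_j:
  a_11 = 28/560 = 0.05, a_21 = 224/560 = 0.40, a_31 = 252/560 = 0.45
  a_12 = 156/780 = 0.20, a_22 = 117/780 = 0.15, a_32 = 78/780 = 0.10
  a_13 = 333/740 = 0.45, a_23 = 185/740 = 0.25, a_33 = 0/740 = 0.00
I − A =
  [   0.95    -0.20    -0.45]
  [  -0.40     0.85    -0.25]
  [  -0.45    -0.10     1.00]
Cofactors of I−A, C_ij = (−1)^(i+j)·(minor ij) (rows/columns in the sector order above):
  C_11 = (0.85)(1.00) − (-0.25)(-0.10) = 0.8250
  C_12 = −[(-0.40)(1.00) − (-0.25)(-0.45)] = 0.5125
  C_13 = (-0.40)(-0.10) − (0.85)(-0.45) = 0.4225
  C_21 = −[(-0.20)(1.00) − (-0.45)(-0.10)] = 0.2450
  C_22 = (0.95)(1.00) − (-0.45)(-0.45) = 0.7475
  C_23 = −[(0.95)(-0.10) − (-0.20)(-0.45)] = 0.1850
  C_31 = (-0.20)(-0.25) − (-0.45)(0.85) = 0.4325
  C_32 = −[(0.95)(-0.25) − (-0.45)(-0.40)] = 0.4175
  C_33 = (0.95)(0.85) − (-0.20)(-0.40) = 0.7275
det(I−A) = Σ_j (I−A)_1j·C_1j = (0.95)(0.8250) + (-0.20)(0.5125) + (-0.45)(0.4225) = 0.491125
adj(I−A) = Cᵀ =
  [ 0.8250   0.2450   0.4325]
  [ 0.5125   0.7475   0.4175]
  [ 0.4225   0.1850   0.7275]
(I − A)⁻¹ = adj(I−A) / det(I−A) ≈
  [   1.67982     0.49885     0.88063]
  [   1.04352     1.52202     0.85009]
  [   0.86027     0.37669     1.48129]
The output multiplier for sector j is the column-j sum of the Leontief inverse (I − A)⁻¹ = adj(I−A) / det(I−A).
Column 1 of adj(I−A): (0.8250, 0.5125, 0.4225); det(I−A) = 0.491125.
m_1 = (0.8250 + 0.5125 + 0.4225) / 0.491125 = 1.76 / 0.491125 ≈ 3.5836.

m_1 = 3.5836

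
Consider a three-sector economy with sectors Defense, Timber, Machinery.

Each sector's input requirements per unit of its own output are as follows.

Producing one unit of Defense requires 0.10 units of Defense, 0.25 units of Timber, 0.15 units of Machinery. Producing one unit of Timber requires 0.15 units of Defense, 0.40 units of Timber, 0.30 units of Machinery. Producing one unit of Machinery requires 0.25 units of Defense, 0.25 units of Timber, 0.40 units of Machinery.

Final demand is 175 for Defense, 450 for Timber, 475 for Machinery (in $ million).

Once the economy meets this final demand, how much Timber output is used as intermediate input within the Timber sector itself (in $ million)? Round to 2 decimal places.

z_TT = 845.42

I − A =
  [   0.90    -0.15    -0.25]
  [  -0.25     0.60    -0.25]
  [  -0.15    -0.30     0.60]
Cofactors of I−A, C_ij = (−1)^(i+j)·(minor ij) (rows/columns in the sector order above):
  C_11 = (0.60)(0.60) − (-0.25)(-0.30) = 0.2850
  C_12 = −[(-0.25)(0.60) − (-0.25)(-0.15)] = 0.1875
  C_13 = (-0.25)(-0.30) − (0.60)(-0.15) = 0.1650
  C_21 = −[(-0.15)(0.60) − (-0.25)(-0.30)] = 0.1650
  C_22 = (0.90)(0.60) − (-0.25)(-0.15) = 0.5025
  C_23 = −[(0.90)(-0.30) − (-0.15)(-0.15)] = 0.2925
  C_31 = (-0.15)(-0.25) − (-0.25)(0.60) = 0.1875
  C_32 = −[(0.90)(-0.25) − (-0.25)(-0.25)] = 0.2875
  C_33 = (0.90)(0.60) − (-0.15)(-0.25) = 0.5025
det(I−A) = Σ_j (I−A)_1j·C_1j = (0.90)(0.2850) + (-0.15)(0.1875) + (-0.25)(0.1650) = 0.187125
adj(I−A) = Cᵀ =
  [ 0.2850   0.1650   0.1875]
  [ 0.1875   0.5025   0.2875]
  [ 0.1650   0.2925   0.5025]
(I − A)⁻¹ = adj(I−A) / det(I−A) ≈
  [   1.5230     0.8818     1.0020]
  [   1.0020     2.6854     1.5364]
  [   0.8818     1.5631     2.6854]
First solve x = (I − A)⁻¹ d = adj(I−A)·d / det(I−A); in particular x_T = (0.1875·175 + 0.5025·450 + 0.2875·475) / 0.187125 = 395.50 / 0.187125 ≈ 2113.5605.
Intermediate flow from T to T: z_TT = a_TT · x_T = 0.40 × 395.50 / 0.187125 = 158.20 / 0.187125 ≈ 845.42.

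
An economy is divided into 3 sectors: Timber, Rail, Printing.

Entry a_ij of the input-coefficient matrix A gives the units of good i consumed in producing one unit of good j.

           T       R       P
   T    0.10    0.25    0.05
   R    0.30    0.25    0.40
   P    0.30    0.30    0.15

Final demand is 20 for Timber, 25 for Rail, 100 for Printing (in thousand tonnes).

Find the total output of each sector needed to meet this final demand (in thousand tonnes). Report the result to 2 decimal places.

I − A =
  [   0.90    -0.25    -0.05]
  [  -0.30     0.75    -0.40]
  [  -0.30    -0.30     0.85]
Cofactors of I−A, C_ij = (−1)^(i+j)·(minor ij) (rows/columns in the sector order above):
  C_11 = (0.75)(0.85) − (-0.40)(-0.30) = 0.5175
  C_12 = −[(-0.30)(0.85) − (-0.40)(-0.30)] = 0.3750
  C_13 = (-0.30)(-0.30) − (0.75)(-0.30) = 0.3150
  C_21 = −[(-0.25)(0.85) − (-0.05)(-0.30)] = 0.2275
  C_22 = (0.90)(0.85) − (-0.05)(-0.30) = 0.7500
  C_23 = −[(0.90)(-0.30) − (-0.25)(-0.30)] = 0.3450
  C_31 = (-0.25)(-0.40) − (-0.05)(0.75) = 0.1375
  C_32 = −[(0.90)(-0.40) − (-0.05)(-0.30)] = 0.3750
  C_33 = (0.90)(0.75) − (-0.25)(-0.30) = 0.6000
det(I−A) = Σ_j (I−A)_1j·C_1j = (0.90)(0.5175) + (-0.25)(0.3750) + (-0.05)(0.3150) = 0.35625
adj(I−A) = Cᵀ =
  [ 0.5175   0.2275   0.1375]
  [ 0.3750   0.7500   0.3750]
  [ 0.3150   0.3450   0.6000]
(I − A)⁻¹ = adj(I−A) / det(I−A) ≈
  [   1.4526     0.6386     0.3860]
  [   1.0526     2.1053     1.0526]
  [   0.8842     0.9684     1.6842]
x = (I − A)⁻¹ d = adj(I−A)·d / det(I−A), with det(I−A) = 0.35625:
  x_T = (0.5175·20 + 0.2275·25 + 0.1375·100) / 0.35625 = 29.7875 / 0.35625 ≈ 83.61
  x_R = (0.3750·20 + 0.7500·25 + 0.3750·100) / 0.35625 = 63.75 / 0.35625 ≈ 178.95
  x_P = (0.3150·20 + 0.3450·25 + 0.6000·100) / 0.35625 = 74.925 / 0.35625 ≈ 210.32

x_T = 83.61, x_R = 178.95, x_P = 210.32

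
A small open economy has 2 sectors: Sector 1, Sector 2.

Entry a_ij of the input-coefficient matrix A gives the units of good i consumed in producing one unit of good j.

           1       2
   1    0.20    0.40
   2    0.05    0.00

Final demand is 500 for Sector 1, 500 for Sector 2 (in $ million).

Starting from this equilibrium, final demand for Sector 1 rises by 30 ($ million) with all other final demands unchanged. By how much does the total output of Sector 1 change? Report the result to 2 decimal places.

I − A =
  [   0.80    -0.40]
  [  -0.05     1.00]
det(I−A) = (0.80)(1.00) − (-0.40)(-0.05) = 0.7800
adj(I−A) = [[1.00, 0.40], [0.05, 0.80]]
(I − A)⁻¹ = adj(I−A) / det(I−A) ≈
  [   1.2821     0.5128]
  [   0.0641     1.0256]
Δx = (I − A)⁻¹ Δd with Δd having +30 in the Sector 1 component and 0 elsewhere.
So Δx_1 = L_11 · (+30), where L_11 = adj(I−A)_11 / det(I−A) = 1.00 / 0.7800.
Δx_1 = 1.00 × (+30) / 0.7800 = 30.00 / 0.7800 ≈ 38.46.

Δx_1 = 38.46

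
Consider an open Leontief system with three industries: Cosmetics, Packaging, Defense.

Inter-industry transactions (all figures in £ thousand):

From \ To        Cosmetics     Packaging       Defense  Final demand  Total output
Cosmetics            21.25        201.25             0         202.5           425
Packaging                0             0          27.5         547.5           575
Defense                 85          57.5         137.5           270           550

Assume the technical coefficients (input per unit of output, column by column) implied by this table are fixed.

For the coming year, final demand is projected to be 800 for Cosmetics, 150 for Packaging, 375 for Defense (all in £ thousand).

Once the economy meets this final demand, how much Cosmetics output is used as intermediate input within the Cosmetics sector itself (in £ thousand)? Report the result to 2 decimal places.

z_CC = 45.58

Technical coefficients a_ij = z_ij / X_j:
  a_CC = 21.25/425 = 0.05, a_PC = 0/425 = 0.00, a_DC = 85/425 = 0.20
  a_CP = 201.25/575 = 0.35, a_PP = 0/575 = 0.00, a_DP = 57.5/575 = 0.10
  a_CD = 0/550 = 0.00, a_PD = 27.5/550 = 0.05, a_DD = 137.5/550 = 0.25
I − A =
  [   0.95    -0.35     0.00]
  [   0.00     1.00    -0.05]
  [  -0.20    -0.10     0.75]
Cofactors of I−A, C_ij = (−1)^(i+j)·(minor ij) (rows/columns in the sector order above):
  C_11 = (1.00)(0.75) − (-0.05)(-0.10) = 0.7450
  C_12 = −[(0.00)(0.75) − (-0.05)(-0.20)] = 0.0100
  C_13 = (0.00)(-0.10) − (1.00)(-0.20) = 0.2000
  C_21 = −[(-0.35)(0.75) − (0.00)(-0.10)] = 0.2625
  C_22 = (0.95)(0.75) − (0.00)(-0.20) = 0.7125
  C_23 = −[(0.95)(-0.10) − (-0.35)(-0.20)] = 0.1650
  C_31 = (-0.35)(-0.05) − (0.00)(1.00) = 0.0175
  C_32 = −[(0.95)(-0.05) − (0.00)(0.00)] = 0.0475
  C_33 = (0.95)(1.00) − (-0.35)(0.00) = 0.9500
det(I−A) = Σ_j (I−A)_1j·C_1j = (0.95)(0.7450) + (-0.35)(0.0100) + (0.00)(0.2000) = 0.70425
adj(I−A) = Cᵀ =
  [ 0.7450   0.2625   0.0175]
  [ 0.0100   0.7125   0.0475]
  [ 0.2000   0.1650   0.9500]
(I − A)⁻¹ = adj(I−A) / det(I−A) ≈
  [   1.0579     0.3727     0.0248]
  [   0.0142     1.0117     0.0674]
  [   0.2840     0.2343     1.3490]
First solve x = (I − A)⁻¹ d = adj(I−A)·d / det(I−A); in particular x_C = (0.7450·800 + 0.2625·150 + 0.0175·375) / 0.70425 = 641.9375 / 0.70425 ≈ 911.5193.
Intermediate flow from C to C: z_CC = a_CC · x_C = 0.05 × 641.9375 / 0.70425 = 32.096875 / 0.70425 ≈ 45.58.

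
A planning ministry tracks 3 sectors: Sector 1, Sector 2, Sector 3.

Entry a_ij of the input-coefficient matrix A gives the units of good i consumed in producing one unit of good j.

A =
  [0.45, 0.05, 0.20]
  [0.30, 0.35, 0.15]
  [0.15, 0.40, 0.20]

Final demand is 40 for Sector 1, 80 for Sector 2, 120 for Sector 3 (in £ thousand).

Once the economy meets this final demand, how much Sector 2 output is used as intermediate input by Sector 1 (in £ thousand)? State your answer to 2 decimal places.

I − A =
  [   0.55    -0.05    -0.20]
  [  -0.30     0.65    -0.15]
  [  -0.15    -0.40     0.80]
Cofactors of I−A, C_ij = (−1)^(i+j)·(minor ij) (rows/columns in the sector order above):
  C_11 = (0.65)(0.80) − (-0.15)(-0.40) = 0.4600
  C_12 = −[(-0.30)(0.80) − (-0.15)(-0.15)] = 0.2625
  C_13 = (-0.30)(-0.40) − (0.65)(-0.15) = 0.2175
  C_21 = −[(-0.05)(0.80) − (-0.20)(-0.40)] = 0.1200
  C_22 = (0.55)(0.80) − (-0.20)(-0.15) = 0.4100
  C_23 = −[(0.55)(-0.40) − (-0.05)(-0.15)] = 0.2275
  C_31 = (-0.05)(-0.15) − (-0.20)(0.65) = 0.1375
  C_32 = −[(0.55)(-0.15) − (-0.20)(-0.30)] = 0.1425
  C_33 = (0.55)(0.65) − (-0.05)(-0.30) = 0.3425
det(I−A) = Σ_j (I−A)_1j·C_1j = (0.55)(0.4600) + (-0.05)(0.2625) + (-0.20)(0.2175) = 0.196375
adj(I−A) = Cᵀ =
  [ 0.4600   0.1200   0.1375]
  [ 0.2625   0.4100   0.1425]
  [ 0.2175   0.2275   0.3425]
(I − A)⁻¹ = adj(I−A) / det(I−A) ≈
  [   2.3425     0.6111     0.7002]
  [   1.3367     2.0878     0.7257]
  [   1.1076     1.1585     1.7441]
First solve x = (I − A)⁻¹ d = adj(I−A)·d / det(I−A); in particular x_1 = (0.4600·40 + 0.1200·80 + 0.1375·120) / 0.196375 = 44.50 / 0.196375 ≈ 226.6073.
Intermediate flow from 2 to 1: z_21 = a_21 · x_1 = 0.30 × 44.50 / 0.196375 = 13.35 / 0.196375 ≈ 67.98.

z_21 = 67.98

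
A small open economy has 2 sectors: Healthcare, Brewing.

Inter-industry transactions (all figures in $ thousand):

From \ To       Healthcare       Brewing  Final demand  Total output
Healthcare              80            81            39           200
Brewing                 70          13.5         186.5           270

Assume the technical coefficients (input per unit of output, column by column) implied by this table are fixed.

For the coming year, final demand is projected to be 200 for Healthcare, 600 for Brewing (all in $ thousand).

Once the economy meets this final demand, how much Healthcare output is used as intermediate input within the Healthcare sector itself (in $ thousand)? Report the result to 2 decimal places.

z_11 = 318.28

Technical coefficients a_ij = z_ij / X_j:
  a_11 = 80/200 = 0.40, a_21 = 70/200 = 0.35
  a_12 = 81/270 = 0.30, a_22 = 13.5/270 = 0.05
I − A =
  [   0.60    -0.30]
  [  -0.35     0.95]
det(I−A) = (0.60)(0.95) − (-0.30)(-0.35) = 0.4650
adj(I−A) = [[0.95, 0.30], [0.35, 0.60]]
(I − A)⁻¹ = adj(I−A) / det(I−A) ≈
  [   2.0430     0.6452]
  [   0.7527     1.2903]
First solve x = (I − A)⁻¹ d = adj(I−A)·d / det(I−A); in particular x_1 = (0.95·200 + 0.30·600) / 0.4650 = 370.00 / 0.4650 ≈ 795.6989.
Intermediate flow from 1 to 1: z_11 = a_11 · x_1 = 0.40 × 370.00 / 0.4650 = 148.00 / 0.4650 ≈ 318.28.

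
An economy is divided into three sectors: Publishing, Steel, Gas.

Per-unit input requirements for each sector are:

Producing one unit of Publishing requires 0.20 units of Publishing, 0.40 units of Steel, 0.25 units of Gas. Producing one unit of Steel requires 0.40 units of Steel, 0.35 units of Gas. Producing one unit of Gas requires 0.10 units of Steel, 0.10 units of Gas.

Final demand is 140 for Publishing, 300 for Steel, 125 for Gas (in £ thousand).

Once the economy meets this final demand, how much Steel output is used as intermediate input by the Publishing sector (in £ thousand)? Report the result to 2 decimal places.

z_SP = 70.00

I − A =
  [   0.80     0.00     0.00]
  [  -0.40     0.60    -0.10]
  [  -0.25    -0.35     0.90]
Cofactors of I−A, C_ij = (−1)^(i+j)·(minor ij) (rows/columns in the sector order above):
  C_11 = (0.60)(0.90) − (-0.10)(-0.35) = 0.5050
  C_12 = −[(-0.40)(0.90) − (-0.10)(-0.25)] = 0.3850
  C_13 = (-0.40)(-0.35) − (0.60)(-0.25) = 0.2900
  C_21 = −[(0.00)(0.90) − (0.00)(-0.35)] = 0.0000
  C_22 = (0.80)(0.90) − (0.00)(-0.25) = 0.7200
  C_23 = −[(0.80)(-0.35) − (0.00)(-0.25)] = 0.2800
  C_31 = (0.00)(-0.10) − (0.00)(0.60) = 0.0000
  C_32 = −[(0.80)(-0.10) − (0.00)(-0.40)] = 0.0800
  C_33 = (0.80)(0.60) − (0.00)(-0.40) = 0.4800
det(I−A) = Σ_j (I−A)_1j·C_1j = (0.80)(0.5050) + (0.00)(0.3850) + (0.00)(0.2900) = 0.4040
adj(I−A) = Cᵀ =
  [ 0.5050   0.0000   0.0000]
  [ 0.3850   0.7200   0.0800]
  [ 0.2900   0.2800   0.4800]
(I − A)⁻¹ = adj(I−A) / det(I−A) ≈
  [   1.2500     0.0000     0.0000]
  [   0.9530     1.7822     0.1980]
  [   0.7178     0.6931     1.1881]
First solve x = (I − A)⁻¹ d = adj(I−A)·d / det(I−A); in particular x_P = (0.5050·140 + 0.0000·300 + 0.0000·125) / 0.4040 = 70.70 / 0.4040 = 175.0000.
Intermediate flow from S to P: z_SP = a_SP · x_P = 0.40 × 70.70 / 0.4040 = 28.28 / 0.4040 = 70.00.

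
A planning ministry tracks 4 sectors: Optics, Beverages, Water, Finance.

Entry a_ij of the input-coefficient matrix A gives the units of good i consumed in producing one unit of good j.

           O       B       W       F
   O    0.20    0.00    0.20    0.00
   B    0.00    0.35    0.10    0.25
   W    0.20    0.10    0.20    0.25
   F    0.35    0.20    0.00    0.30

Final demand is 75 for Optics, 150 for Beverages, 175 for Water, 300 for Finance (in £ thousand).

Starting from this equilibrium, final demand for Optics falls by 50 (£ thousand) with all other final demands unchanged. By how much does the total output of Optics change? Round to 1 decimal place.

Δx_O = -70.8

I − A =
  [   0.80     0.00    -0.20     0.00]
  [   0.00     0.65    -0.10    -0.25]
  [  -0.20    -0.10     0.80    -0.25]
  [  -0.35    -0.20     0.00     0.70]
Compute the cofactors C_ij = (−1)^(i+j)·(3×3 minor ij) of I−A; the adjugate is their transpose:
adj(I−A) = Cᵀ =
  [ 0.312000   0.024000   0.081000   0.037500]
  [ 0.092750   0.402500   0.073500   0.170000]
  [ 0.146625   0.096000   0.324000   0.150000]
  [ 0.182500   0.127000   0.061500   0.382000]
det(I−A) = Σ_j (I−A)_1j·C_1j = (0.80)(0.312000) + (0.00)(0.092750) + (-0.20)(0.146625) + (0.00)(0.182500) = 0.220275
(I − A)⁻¹ = adj(I−A) / det(I−A) ≈
  [   1.4164     0.1090     0.3677     0.1702]
  [   0.4211     1.8273     0.3337     0.7718]
  [   0.6656     0.4358     1.4709     0.6810]
  [   0.8285     0.5766     0.2792     1.7342]
Δx = (I − A)⁻¹ Δd with Δd having -50 in the Optics component and 0 elsewhere.
So Δx_O = L_OO · (-50), where L_OO = adj(I−A)_OO / det(I−A) = 0.312000 / 0.220275.
Δx_O = 0.312000 × (-50) / 0.220275 = -15.60 / 0.220275 ≈ -70.8.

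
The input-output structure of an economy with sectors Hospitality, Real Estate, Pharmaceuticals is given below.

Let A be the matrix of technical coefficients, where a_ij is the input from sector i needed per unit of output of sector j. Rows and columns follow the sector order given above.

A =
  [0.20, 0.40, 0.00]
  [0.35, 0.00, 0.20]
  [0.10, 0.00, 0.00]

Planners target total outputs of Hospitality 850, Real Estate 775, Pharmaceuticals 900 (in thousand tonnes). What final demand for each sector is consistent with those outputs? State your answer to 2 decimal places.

I − A =
  [   0.80    -0.40     0.00]
  [  -0.35     1.00    -0.20]
  [  -0.10     0.00     1.00]
d = (I − A) x:
  d_1 = (+0.80)·850 + (-0.40)·775 + (+0.00)·900 = 370.00
  d_2 = (-0.35)·850 + (+1.00)·775 + (-0.20)·900 = 297.50
  d_3 = (-0.10)·850 + (+0.00)·775 + (+1.00)·900 = 815.00

d_1 = 370.00, d_2 = 297.50, d_3 = 815.00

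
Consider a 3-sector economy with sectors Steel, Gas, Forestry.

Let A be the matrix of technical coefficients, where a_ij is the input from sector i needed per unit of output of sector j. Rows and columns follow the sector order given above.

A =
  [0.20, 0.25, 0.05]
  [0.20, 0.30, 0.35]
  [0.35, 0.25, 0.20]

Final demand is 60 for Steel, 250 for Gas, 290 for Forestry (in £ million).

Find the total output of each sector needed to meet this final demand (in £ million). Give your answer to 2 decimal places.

I − A =
  [   0.80    -0.25    -0.05]
  [  -0.20     0.70    -0.35]
  [  -0.35    -0.25     0.80]
Cofactors of I−A, C_ij = (−1)^(i+j)·(minor ij) (rows/columns in the sector order above):
  C_11 = (0.70)(0.80) − (-0.35)(-0.25) = 0.4725
  C_12 = −[(-0.20)(0.80) − (-0.35)(-0.35)] = 0.2825
  C_13 = (-0.20)(-0.25) − (0.70)(-0.35) = 0.2950
  C_21 = −[(-0.25)(0.80) − (-0.05)(-0.25)] = 0.2125
  C_22 = (0.80)(0.80) − (-0.05)(-0.35) = 0.6225
  C_23 = −[(0.80)(-0.25) − (-0.25)(-0.35)] = 0.2875
  C_31 = (-0.25)(-0.35) − (-0.05)(0.70) = 0.1225
  C_32 = −[(0.80)(-0.35) − (-0.05)(-0.20)] = 0.2900
  C_33 = (0.80)(0.70) − (-0.25)(-0.20) = 0.5100
det(I−A) = Σ_j (I−A)_1j·C_1j = (0.80)(0.4725) + (-0.25)(0.2825) + (-0.05)(0.2950) = 0.292625
adj(I−A) = Cᵀ =
  [ 0.4725   0.2125   0.1225]
  [ 0.2825   0.6225   0.2900]
  [ 0.2950   0.2875   0.5100]
(I − A)⁻¹ = adj(I−A) / det(I−A) ≈
  [   1.6147     0.7262     0.4186]
  [   0.9654     2.1273     0.9910]
  [   1.0081     0.9825     1.7428]
x = (I − A)⁻¹ d = adj(I−A)·d / det(I−A), with det(I−A) = 0.292625:
  x_S = (0.4725·60 + 0.2125·250 + 0.1225·290) / 0.292625 = 117.00 / 0.292625 ≈ 399.83
  x_G = (0.2825·60 + 0.6225·250 + 0.2900·290) / 0.292625 = 256.675 / 0.292625 ≈ 877.15
  x_F = (0.2950·60 + 0.2875·250 + 0.5100·290) / 0.292625 = 237.475 / 0.292625 ≈ 811.53

x_S = 399.83, x_G = 877.15, x_F = 811.53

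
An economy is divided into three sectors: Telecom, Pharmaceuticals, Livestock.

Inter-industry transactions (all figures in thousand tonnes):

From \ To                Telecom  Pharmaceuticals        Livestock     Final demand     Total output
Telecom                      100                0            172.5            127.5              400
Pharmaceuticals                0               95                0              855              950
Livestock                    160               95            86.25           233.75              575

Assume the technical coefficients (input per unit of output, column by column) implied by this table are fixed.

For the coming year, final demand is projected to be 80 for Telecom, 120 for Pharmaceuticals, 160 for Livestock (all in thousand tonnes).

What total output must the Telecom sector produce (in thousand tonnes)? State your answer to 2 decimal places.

Technical coefficients a_ij = z_ij / X_j:
  a_TT = 100/400 = 0.25, a_PT = 0/400 = 0.00, a_LT = 160/400 = 0.40
  a_TP = 0/950 = 0.00, a_PP = 95/950 = 0.10, a_LP = 95/950 = 0.10
  a_TL = 172.5/575 = 0.30, a_PL = 0/575 = 0.00, a_LL = 86.25/575 = 0.15
I − A =
  [   0.75     0.00    -0.30]
  [   0.00     0.90     0.00]
  [  -0.40    -0.10     0.85]
Cofactors of I−A, C_ij = (−1)^(i+j)·(minor ij) (rows/columns in the sector order above):
  C_11 = (0.90)(0.85) − (0.00)(-0.10) = 0.7650
  C_12 = −[(0.00)(0.85) − (0.00)(-0.40)] = 0.0000
  C_13 = (0.00)(-0.10) − (0.90)(-0.40) = 0.3600
  C_21 = −[(0.00)(0.85) − (-0.30)(-0.10)] = 0.0300
  C_22 = (0.75)(0.85) − (-0.30)(-0.40) = 0.5175
  C_23 = −[(0.75)(-0.10) − (0.00)(-0.40)] = 0.0750
  C_31 = (0.00)(0.00) − (-0.30)(0.90) = 0.2700
  C_32 = −[(0.75)(0.00) − (-0.30)(0.00)] = 0.0000
  C_33 = (0.75)(0.90) − (0.00)(0.00) = 0.6750
det(I−A) = Σ_j (I−A)_1j·C_1j = (0.75)(0.7650) + (0.00)(0.0000) + (-0.30)(0.3600) = 0.46575
adj(I−A) = Cᵀ =
  [ 0.7650   0.0300   0.2700]
  [ 0.0000   0.5175   0.0000]
  [ 0.3600   0.0750   0.6750]
(I − A)⁻¹ = adj(I−A) / det(I−A) ≈
  [   1.6425     0.0644     0.5797]
  [   0.0000     1.1111     0.0000]
  [   0.7729     0.1610     1.4493]
x = (I − A)⁻¹ d = adj(I−A)·d / det(I−A), with det(I−A) = 0.46575:
  x_T = (0.7650·80 + 0.0300·120 + 0.2700·160) / 0.46575 = 108.00 / 0.46575 ≈ 231.88
  x_P = (0.0000·80 + 0.5175·120 + 0.0000·160) / 0.46575 = 62.10 / 0.46575 ≈ 133.33
  x_L = (0.3600·80 + 0.0750·120 + 0.6750·160) / 0.46575 = 145.80 / 0.46575 ≈ 313.04

x_T = 231.88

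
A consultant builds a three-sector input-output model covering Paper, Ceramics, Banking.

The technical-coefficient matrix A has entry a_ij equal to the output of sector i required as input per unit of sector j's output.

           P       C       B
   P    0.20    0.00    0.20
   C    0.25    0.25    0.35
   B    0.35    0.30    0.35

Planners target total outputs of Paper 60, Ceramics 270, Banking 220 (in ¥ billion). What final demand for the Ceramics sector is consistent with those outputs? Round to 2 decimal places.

d_C = 110.50

I − A =
  [   0.80     0.00    -0.20]
  [  -0.25     0.75    -0.35]
  [  -0.35    -0.30     0.65]
d = (I − A) x:
  d_P = (+0.80)·60 + (+0.00)·270 + (-0.20)·220 = 4.00
  d_C = (-0.25)·60 + (+0.75)·270 + (-0.35)·220 = 110.50
  d_B = (-0.35)·60 + (-0.30)·270 + (+0.65)·220 = 41.00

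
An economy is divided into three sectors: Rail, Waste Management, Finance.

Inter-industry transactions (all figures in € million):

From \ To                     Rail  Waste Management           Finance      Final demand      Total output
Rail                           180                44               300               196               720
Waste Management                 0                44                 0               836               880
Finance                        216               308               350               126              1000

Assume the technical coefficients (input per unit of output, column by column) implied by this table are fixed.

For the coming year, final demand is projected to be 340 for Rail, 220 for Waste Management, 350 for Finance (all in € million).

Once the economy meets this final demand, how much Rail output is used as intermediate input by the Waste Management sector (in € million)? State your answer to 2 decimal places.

Technical coefficients a_ij = z_ij / X_j:
  a_RR = 180/720 = 0.25, a_WR = 0/720 = 0.00, a_FR = 216/720 = 0.30
  a_RW = 44/880 = 0.05, a_WW = 44/880 = 0.05, a_FW = 308/880 = 0.35
  a_RF = 300/1000 = 0.30, a_WF = 0/1000 = 0.00, a_FF = 350/1000 = 0.35
I − A =
  [   0.75    -0.05    -0.30]
  [   0.00     0.95     0.00]
  [  -0.30    -0.35     0.65]
Cofactors of I−A, C_ij = (−1)^(i+j)·(minor ij) (rows/columns in the sector order above):
  C_11 = (0.95)(0.65) − (0.00)(-0.35) = 0.6175
  C_12 = −[(0.00)(0.65) − (0.00)(-0.30)] = 0.0000
  C_13 = (0.00)(-0.35) − (0.95)(-0.30) = 0.2850
  C_21 = −[(-0.05)(0.65) − (-0.30)(-0.35)] = 0.1375
  C_22 = (0.75)(0.65) − (-0.30)(-0.30) = 0.3975
  C_23 = −[(0.75)(-0.35) − (-0.05)(-0.30)] = 0.2775
  C_31 = (-0.05)(0.00) − (-0.30)(0.95) = 0.2850
  C_32 = −[(0.75)(0.00) − (-0.30)(0.00)] = 0.0000
  C_33 = (0.75)(0.95) − (-0.05)(0.00) = 0.7125
det(I−A) = Σ_j (I−A)_1j·C_1j = (0.75)(0.6175) + (-0.05)(0.0000) + (-0.30)(0.2850) = 0.377625
adj(I−A) = Cᵀ =
  [ 0.6175   0.1375   0.2850]
  [ 0.0000   0.3975   0.0000]
  [ 0.2850   0.2775   0.7125]
(I − A)⁻¹ = adj(I−A) / det(I−A) ≈
  [   1.6352     0.3641     0.7547]
  [   0.0000     1.0526     0.0000]
  [   0.7547     0.7349     1.8868]
First solve x = (I − A)⁻¹ d = adj(I−A)·d / det(I−A); in particular x_W = (0.0000·340 + 0.3975·220 + 0.0000·350) / 0.377625 = 87.45 / 0.377625 ≈ 231.5789.
Intermediate flow from R to W: z_RW = a_RW · x_W = 0.05 × 87.45 / 0.377625 = 4.3725 / 0.377625 ≈ 11.58.

z_RW = 11.58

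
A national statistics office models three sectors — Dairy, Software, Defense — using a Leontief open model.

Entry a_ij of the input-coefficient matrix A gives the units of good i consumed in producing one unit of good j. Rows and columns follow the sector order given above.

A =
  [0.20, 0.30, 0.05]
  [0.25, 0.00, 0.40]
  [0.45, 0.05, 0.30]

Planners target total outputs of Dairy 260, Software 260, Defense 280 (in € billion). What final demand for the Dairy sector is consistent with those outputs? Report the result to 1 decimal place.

I − A =
  [   0.80    -0.30    -0.05]
  [  -0.25     1.00    -0.40]
  [  -0.45    -0.05     0.70]
d = (I − A) x:
  d_1 = (+0.80)·260 + (-0.30)·260 + (-0.05)·280 = 116.0
  d_2 = (-0.25)·260 + (+1.00)·260 + (-0.40)·280 = 83.0
  d_3 = (-0.45)·260 + (-0.05)·260 + (+0.70)·280 = 66.0

d_1 = 116.0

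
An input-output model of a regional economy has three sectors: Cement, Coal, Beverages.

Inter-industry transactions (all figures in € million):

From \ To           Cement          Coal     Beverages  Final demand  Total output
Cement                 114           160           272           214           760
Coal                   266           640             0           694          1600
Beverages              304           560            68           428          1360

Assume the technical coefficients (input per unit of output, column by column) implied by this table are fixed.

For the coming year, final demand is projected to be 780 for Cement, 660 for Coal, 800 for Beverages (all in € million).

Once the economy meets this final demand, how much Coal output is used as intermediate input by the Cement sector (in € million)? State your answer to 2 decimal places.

z_21 = 600.20

Technical coefficients a_ij = z_ij / X_j:
  a_11 = 114/760 = 0.15, a_21 = 266/760 = 0.35, a_31 = 304/760 = 0.40
  a_12 = 160/1600 = 0.10, a_22 = 640/1600 = 0.40, a_32 = 560/1600 = 0.35
  a_13 = 272/1360 = 0.20, a_23 = 0/1360 = 0.00, a_33 = 68/1360 = 0.05
I − A =
  [   0.85    -0.10    -0.20]
  [  -0.35     0.60     0.00]
  [  -0.40    -0.35     0.95]
Cofactors of I−A, C_ij = (−1)^(i+j)·(minor ij) (rows/columns in the sector order above):
  C_11 = (0.60)(0.95) − (0.00)(-0.35) = 0.5700
  C_12 = −[(-0.35)(0.95) − (0.00)(-0.40)] = 0.3325
  C_13 = (-0.35)(-0.35) − (0.60)(-0.40) = 0.3625
  C_21 = −[(-0.10)(0.95) − (-0.20)(-0.35)] = 0.1650
  C_22 = (0.85)(0.95) − (-0.20)(-0.40) = 0.7275
  C_23 = −[(0.85)(-0.35) − (-0.10)(-0.40)] = 0.3375
  C_31 = (-0.10)(0.00) − (-0.20)(0.60) = 0.1200
  C_32 = −[(0.85)(0.00) − (-0.20)(-0.35)] = 0.0700
  C_33 = (0.85)(0.60) − (-0.10)(-0.35) = 0.4750
det(I−A) = Σ_j (I−A)_1j·C_1j = (0.85)(0.5700) + (-0.10)(0.3325) + (-0.20)(0.3625) = 0.37875
adj(I−A) = Cᵀ =
  [ 0.5700   0.1650   0.1200]
  [ 0.3325   0.7275   0.0700]
  [ 0.3625   0.3375   0.4750]
(I − A)⁻¹ = adj(I−A) / det(I−A) ≈
  [   1.5050     0.4356     0.3168]
  [   0.8779     1.9208     0.1848]
  [   0.9571     0.8911     1.2541]
First solve x = (I − A)⁻¹ d = adj(I−A)·d / det(I−A); in particular x_1 = (0.5700·780 + 0.1650·660 + 0.1200·800) / 0.37875 = 649.50 / 0.37875 ≈ 1714.8515.
Intermediate flow from 2 to 1: z_21 = a_21 · x_1 = 0.35 × 649.50 / 0.37875 = 227.325 / 0.37875 ≈ 600.20.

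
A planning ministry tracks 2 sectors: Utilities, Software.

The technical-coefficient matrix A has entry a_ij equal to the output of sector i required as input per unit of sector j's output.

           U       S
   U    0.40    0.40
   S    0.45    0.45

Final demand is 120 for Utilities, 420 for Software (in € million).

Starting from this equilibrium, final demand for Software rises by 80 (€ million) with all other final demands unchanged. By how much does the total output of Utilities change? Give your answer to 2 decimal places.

I − A =
  [   0.60    -0.40]
  [  -0.45     0.55]
det(I−A) = (0.60)(0.55) − (-0.40)(-0.45) = 0.1500
adj(I−A) = [[0.55, 0.40], [0.45, 0.60]]
(I − A)⁻¹ = adj(I−A) / det(I−A) ≈
  [   3.6667     2.6667]
  [   3.0000     4.0000]
Δx = (I − A)⁻¹ Δd with Δd having +80 in the Software component and 0 elsewhere.
So Δx_U = L_US · (+80), where L_US = adj(I−A)_US / det(I−A) = 0.40 / 0.1500.
Δx_U = 0.40 × (+80) / 0.1500 = 32.00 / 0.1500 ≈ 213.33.

Δx_U = 213.33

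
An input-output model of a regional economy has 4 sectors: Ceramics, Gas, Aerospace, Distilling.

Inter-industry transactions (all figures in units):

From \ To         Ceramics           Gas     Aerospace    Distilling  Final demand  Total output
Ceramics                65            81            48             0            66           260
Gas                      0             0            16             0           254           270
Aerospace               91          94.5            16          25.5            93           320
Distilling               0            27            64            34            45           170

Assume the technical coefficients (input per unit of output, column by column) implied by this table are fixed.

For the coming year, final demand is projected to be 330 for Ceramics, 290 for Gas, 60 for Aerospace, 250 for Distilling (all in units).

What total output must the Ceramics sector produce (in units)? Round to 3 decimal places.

Technical coefficients a_ij = z_ij / X_j:
  a_11 = 65/260 = 0.25, a_21 = 0/260 = 0.00, a_31 = 91/260 = 0.35, a_41 = 0/260 = 0.00
  a_12 = 81/270 = 0.30, a_22 = 0/270 = 0.00, a_32 = 94.5/270 = 0.35, a_42 = 27/270 = 0.10
  a_13 = 48/320 = 0.15, a_23 = 16/320 = 0.05, a_33 = 16/320 = 0.05, a_43 = 64/320 = 0.20
  a_14 = 0/170 = 0.00, a_24 = 0/170 = 0.00, a_34 = 25.5/170 = 0.15, a_44 = 34/170 = 0.20
I − A =
  [   0.75    -0.30    -0.15     0.00]
  [   0.00     1.00    -0.05     0.00]
  [  -0.35    -0.35     0.95    -0.15]
  [   0.00    -0.10    -0.20     0.80]
Compute the cofactors C_ij = (−1)^(i+j)·(3×3 minor ij) of I−A; the adjugate is their transpose:
adj(I−A) = Cᵀ =
  [ 0.715250   0.263250   0.132000   0.024750]
  [ 0.014000   0.505500   0.030000   0.005625]
  [ 0.280000   0.305250   0.600000   0.112500]
  [ 0.071750   0.139500   0.153750   0.641625]
det(I−A) = Σ_j (I−A)_1j·C_1j = (0.75)(0.715250) + (-0.30)(0.014000) + (-0.15)(0.280000) + (0.00)(0.071750) = 0.4902375
(I − A)⁻¹ = adj(I−A) / det(I−A) ≈
  [   1.4590     0.5370     0.2693     0.0505]
  [   0.0286     1.0311     0.0612     0.0115]
  [   0.5712     0.6227     1.2239     0.2295]
  [   0.1464     0.2846     0.3136     1.3088]
x = (I − A)⁻¹ d = adj(I−A)·d / det(I−A), with det(I−A) = 0.4902375:
  x_1 = (0.715250·330 + 0.263250·290 + 0.132000·60 + 0.024750·250) / 0.4902375 = 326.4825 / 0.4902375 ≈ 665.968
  x_2 = (0.014000·330 + 0.505500·290 + 0.030000·60 + 0.005625·250) / 0.4902375 = 154.42125 / 0.4902375 ≈ 314.993
  x_3 = (0.280000·330 + 0.305250·290 + 0.600000·60 + 0.112500·250) / 0.4902375 = 245.0475 / 0.4902375 ≈ 499.855
  x_4 = (0.071750·330 + 0.139500·290 + 0.153750·60 + 0.641625·250) / 0.4902375 = 233.76375 / 0.4902375 ≈ 476.838

x_1 = 665.968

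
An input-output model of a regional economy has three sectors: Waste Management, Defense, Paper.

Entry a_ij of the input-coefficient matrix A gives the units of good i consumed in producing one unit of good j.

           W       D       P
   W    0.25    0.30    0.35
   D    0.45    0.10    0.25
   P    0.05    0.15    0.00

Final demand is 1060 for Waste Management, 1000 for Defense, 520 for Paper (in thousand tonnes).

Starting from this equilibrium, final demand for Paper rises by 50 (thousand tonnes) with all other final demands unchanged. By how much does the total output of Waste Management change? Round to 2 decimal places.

I − A =
  [   0.75    -0.30    -0.35]
  [  -0.45     0.90    -0.25]
  [  -0.05    -0.15     1.00]
Cofactors of I−A, C_ij = (−1)^(i+j)·(minor ij) (rows/columns in the sector order above):
  C_11 = (0.90)(1.00) − (-0.25)(-0.15) = 0.8625
  C_12 = −[(-0.45)(1.00) − (-0.25)(-0.05)] = 0.4625
  C_13 = (-0.45)(-0.15) − (0.90)(-0.05) = 0.1125
  C_21 = −[(-0.30)(1.00) − (-0.35)(-0.15)] = 0.3525
  C_22 = (0.75)(1.00) − (-0.35)(-0.05) = 0.7325
  C_23 = −[(0.75)(-0.15) − (-0.30)(-0.05)] = 0.1275
  C_31 = (-0.30)(-0.25) − (-0.35)(0.90) = 0.3900
  C_32 = −[(0.75)(-0.25) − (-0.35)(-0.45)] = 0.3450
  C_33 = (0.75)(0.90) − (-0.30)(-0.45) = 0.5400
det(I−A) = Σ_j (I−A)_1j·C_1j = (0.75)(0.8625) + (-0.30)(0.4625) + (-0.35)(0.1125) = 0.46875
adj(I−A) = Cᵀ =
  [ 0.8625   0.3525   0.3900]
  [ 0.4625   0.7325   0.3450]
  [ 0.1125   0.1275   0.5400]
(I − A)⁻¹ = adj(I−A) / det(I−A) ≈
  [   1.8400     0.7520     0.8320]
  [   0.9867     1.5627     0.7360]
  [   0.2400     0.2720     1.1520]
Δx = (I − A)⁻¹ Δd with Δd having +50 in the Paper component and 0 elsewhere.
So Δx_W = L_WP · (+50), where L_WP = adj(I−A)_WP / det(I−A) = 0.3900 / 0.46875.
Δx_W = 0.3900 × (+50) / 0.46875 = 19.50 / 0.46875 = 41.60.

Δx_W = 41.60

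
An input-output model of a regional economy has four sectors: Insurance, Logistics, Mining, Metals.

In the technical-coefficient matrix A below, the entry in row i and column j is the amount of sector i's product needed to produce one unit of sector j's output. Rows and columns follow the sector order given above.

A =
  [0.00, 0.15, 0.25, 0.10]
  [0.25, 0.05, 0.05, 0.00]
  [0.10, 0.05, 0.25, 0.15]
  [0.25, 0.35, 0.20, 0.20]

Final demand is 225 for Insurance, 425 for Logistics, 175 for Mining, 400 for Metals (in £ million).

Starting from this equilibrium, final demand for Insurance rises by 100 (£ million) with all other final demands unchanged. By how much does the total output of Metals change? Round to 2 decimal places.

I − A =
  [   1.00    -0.15    -0.25    -0.10]
  [  -0.25     0.95    -0.05     0.00]
  [  -0.10    -0.05     0.75    -0.15]
  [  -0.25    -0.35    -0.20     0.80]
Compute the cofactors C_ij = (−1)^(i+j)·(3×3 minor ij) of I−A; the adjugate is their transpose:
adj(I−A) = Cᵀ =
  [ 0.536875   0.135875   0.216750   0.107750]
  [ 0.148375   0.519875   0.093750   0.036125]
  [ 0.134750   0.112375   0.697500   0.147625]
  [ 0.266375   0.298000   0.283125   0.654250]
det(I−A) = Σ_j (I−A)_1j·C_1j = (1.00)(0.536875) + (-0.15)(0.148375) + (-0.25)(0.134750) + (-0.10)(0.266375) = 0.45429375
(I − A)⁻¹ = adj(I−A) / det(I−A) ≈
  [   1.1818     0.2991     0.4771     0.2372]
  [   0.3266     1.1444     0.2064     0.0795]
  [   0.2966     0.2474     1.5354     0.3250]
  [   0.5863     0.6560     0.6232     1.4401]
Δx = (I − A)⁻¹ Δd with Δd having +100 in the Insurance component and 0 elsewhere.
So Δx_4 = L_41 · (+100), where L_41 = adj(I−A)_41 / det(I−A) = 0.266375 / 0.45429375.
Δx_4 = 0.266375 × (+100) / 0.45429375 = 26.6375 / 0.45429375 ≈ 58.63.

Δx_4 = 58.63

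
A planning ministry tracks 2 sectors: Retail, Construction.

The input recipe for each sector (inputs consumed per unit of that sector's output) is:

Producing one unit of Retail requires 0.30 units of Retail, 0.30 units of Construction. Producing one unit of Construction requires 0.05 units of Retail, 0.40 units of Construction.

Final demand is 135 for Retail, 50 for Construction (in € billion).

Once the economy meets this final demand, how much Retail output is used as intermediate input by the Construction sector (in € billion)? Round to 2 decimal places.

I − A =
  [   0.70    -0.05]
  [  -0.30     0.60]
det(I−A) = (0.70)(0.60) − (-0.05)(-0.30) = 0.4050
adj(I−A) = [[0.60, 0.05], [0.30, 0.70]]
(I − A)⁻¹ = adj(I−A) / det(I−A) ≈
  [   1.4815     0.1235]
  [   0.7407     1.7284]
First solve x = (I − A)⁻¹ d = adj(I−A)·d / det(I−A); in particular x_C = (0.30·135 + 0.70·50) / 0.4050 = 75.50 / 0.4050 ≈ 186.4198.
Intermediate flow from R to C: z_RC = a_RC · x_C = 0.05 × 75.50 / 0.4050 = 3.775 / 0.4050 ≈ 9.32.

z_RC = 9.32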